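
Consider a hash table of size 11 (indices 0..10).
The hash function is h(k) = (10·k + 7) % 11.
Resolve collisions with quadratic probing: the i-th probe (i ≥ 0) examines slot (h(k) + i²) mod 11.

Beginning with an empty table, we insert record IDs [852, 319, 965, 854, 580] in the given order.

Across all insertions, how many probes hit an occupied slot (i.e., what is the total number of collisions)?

2

852 hashes to 2; slot 2 is free → place at 2.
319 hashes to 7; slot 7 is free → place at 7.
965 hashes to 10; slot 10 is free → place at 10.
854 hashes to 0; slot 0 is free → place at 0.
580 hashes to 10; 10,0 taken → place at 3.
Table: [854, ., 852, 580, ., ., ., 319, ., ., 965]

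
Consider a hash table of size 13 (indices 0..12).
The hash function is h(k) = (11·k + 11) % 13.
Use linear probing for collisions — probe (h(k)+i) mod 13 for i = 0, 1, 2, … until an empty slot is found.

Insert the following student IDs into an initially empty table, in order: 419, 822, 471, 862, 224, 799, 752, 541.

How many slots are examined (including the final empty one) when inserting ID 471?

Insert 419: h=5, slot 5 empty => index 5.
Insert 822: h=5, slot 5 occupied => index 6.
Insert 471: h=5, slots 5,6 occupied => index 7.
Insert 862: h=3, slot 3 empty => index 3.
Insert 224: h=5, slots 5,6,7 occupied => index 8.
Insert 799: h=12, slot 12 empty => index 12.
Insert 752: h=2, slot 2 empty => index 2.
Insert 541: h=8, slot 8 occupied => index 9.
Table: [—, —, 752, 862, —, 419, 822, 471, 224, 541, —, —, 799]

3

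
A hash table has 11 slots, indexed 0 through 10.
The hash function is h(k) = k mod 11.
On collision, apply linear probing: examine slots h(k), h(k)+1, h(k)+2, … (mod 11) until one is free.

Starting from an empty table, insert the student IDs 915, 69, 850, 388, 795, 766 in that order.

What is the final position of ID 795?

915 hashes to 2; slot 2 is free => place at 2.
69 hashes to 3; slot 3 is free => place at 3.
850 hashes to 3; 3 taken => place at 4.
388 hashes to 3; 3,4 taken => place at 5.
795 hashes to 3; 3,4,5 taken => place at 6.
766 hashes to 7; slot 7 is free => place at 7.
Table: [_, _, 915, 69, 850, 388, 795, 766, _, _, _]

6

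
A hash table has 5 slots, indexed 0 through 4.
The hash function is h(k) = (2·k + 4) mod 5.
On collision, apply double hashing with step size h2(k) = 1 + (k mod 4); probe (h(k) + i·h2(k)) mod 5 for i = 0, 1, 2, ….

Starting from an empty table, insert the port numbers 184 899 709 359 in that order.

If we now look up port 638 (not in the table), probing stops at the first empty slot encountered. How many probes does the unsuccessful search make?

2

184: h=2 -> slot 2
899: h=2, h2=4, probe 2,1 -> slot 1
709: h=2, h2=2, probe 2,4 -> slot 4
359: h=2, h2=4, probe 2,1,0 -> slot 0
Table: [359, 899, 184, ., 709]
Lookup 638: h=0, h2=3, probe 0,3 → slot 3 empty, not found.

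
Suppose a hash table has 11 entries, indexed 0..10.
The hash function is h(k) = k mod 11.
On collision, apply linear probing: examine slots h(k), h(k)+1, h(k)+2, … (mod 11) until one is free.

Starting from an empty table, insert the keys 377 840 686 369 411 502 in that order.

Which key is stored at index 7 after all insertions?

411

377 hashes to 3; slot 3 is free => place at 3.
840 hashes to 4; slot 4 is free => place at 4.
686 hashes to 4; 4 taken => place at 5.
369 hashes to 6; slot 6 is free => place at 6.
411 hashes to 4; 4,5,6 taken => place at 7.
502 hashes to 7; 7 taken => place at 8.
Table: [_, _, _, 377, 840, 686, 369, 411, 502, _, _]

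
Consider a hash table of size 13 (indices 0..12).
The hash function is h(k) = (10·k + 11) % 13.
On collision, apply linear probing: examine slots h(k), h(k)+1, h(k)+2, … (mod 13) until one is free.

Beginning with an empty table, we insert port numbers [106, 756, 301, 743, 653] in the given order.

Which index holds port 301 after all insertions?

106: h=5 -> slot 5
756: h=5, probe 5,6 -> slot 6
301: h=5, probe 5,6,7 -> slot 7
743: h=5, probe 5,6,7,8 -> slot 8
653: h=2 -> slot 2
Table: [., ., 653, ., ., 106, 756, 301, 743, ., ., ., .]

7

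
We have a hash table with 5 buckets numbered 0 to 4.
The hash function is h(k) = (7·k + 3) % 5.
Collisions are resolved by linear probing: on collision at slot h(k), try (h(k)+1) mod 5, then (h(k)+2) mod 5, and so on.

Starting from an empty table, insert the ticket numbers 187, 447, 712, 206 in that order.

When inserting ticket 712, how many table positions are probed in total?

3

187 hashes to 2; slot 2 is free -> place at 2.
447 hashes to 2; 2 taken -> place at 3.
712 hashes to 2; 2,3 taken -> place at 4.
206 hashes to 0; slot 0 is free -> place at 0.
Table: [206, ., 187, 447, 712]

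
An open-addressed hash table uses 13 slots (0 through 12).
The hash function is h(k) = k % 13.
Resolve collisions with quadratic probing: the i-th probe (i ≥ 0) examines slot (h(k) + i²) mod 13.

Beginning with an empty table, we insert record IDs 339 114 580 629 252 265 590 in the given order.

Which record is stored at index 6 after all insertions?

252

339: h=1 => slot 1
114: h=10 => slot 10
580: h=8 => slot 8
629: h=5 => slot 5
252: h=5, probe 5,6 => slot 6
265: h=5, probe 5,6,9 => slot 9
590: h=5, probe 5,6,9,1,8,4 => slot 4
Table: [-, 339, -, -, 590, 629, 252, -, 580, 265, 114, -, -]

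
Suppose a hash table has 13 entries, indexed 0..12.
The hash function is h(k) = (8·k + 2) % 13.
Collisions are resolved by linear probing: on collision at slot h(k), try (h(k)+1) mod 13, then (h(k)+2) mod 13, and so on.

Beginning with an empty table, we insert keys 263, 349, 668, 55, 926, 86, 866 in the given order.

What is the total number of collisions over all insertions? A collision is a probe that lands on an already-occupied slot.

10

263: h=0 → slot 0
349: h=12 → slot 12
668: h=3 → slot 3
55: h=0, probe 0,1 → slot 1
926: h=0, probe 0,1,2 → slot 2
86: h=1, probe 1,2,3,4 → slot 4
866: h=1, probe 1,2,3,4,5 → slot 5
Table: [263, 55, 926, 668, 86, 866, -, -, -, -, -, -, 349]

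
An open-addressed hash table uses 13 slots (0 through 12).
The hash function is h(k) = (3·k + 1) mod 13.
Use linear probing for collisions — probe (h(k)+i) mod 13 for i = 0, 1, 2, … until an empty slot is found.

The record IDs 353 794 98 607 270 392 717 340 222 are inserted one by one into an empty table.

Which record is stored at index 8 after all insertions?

392

Insert 353: h=7, slot 7 empty => index 7.
Insert 794: h=4, slot 4 empty => index 4.
Insert 98: h=9, slot 9 empty => index 9.
Insert 607: h=2, slot 2 empty => index 2.
Insert 270: h=5, slot 5 empty => index 5.
Insert 392: h=7, slot 7 occupied => index 8.
Insert 717: h=7, slots 7,8,9 occupied => index 10.
Insert 340: h=7, slots 7,8,9,10 occupied => index 11.
Insert 222: h=4, slots 4,5 occupied => index 6.
Table: [-, -, 607, -, 794, 270, 222, 353, 392, 98, 717, 340, -]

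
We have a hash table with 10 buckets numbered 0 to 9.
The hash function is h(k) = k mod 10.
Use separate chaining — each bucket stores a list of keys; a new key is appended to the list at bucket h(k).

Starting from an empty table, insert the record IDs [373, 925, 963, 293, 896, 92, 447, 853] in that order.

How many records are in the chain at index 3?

4

373 → bucket 3
925 → bucket 5
963 → bucket 3 (collision)
293 → bucket 3 (collision)
896 → bucket 6
92 → bucket 2
447 → bucket 7
853 → bucket 3 (collision)
Final buckets:
0: -
1: -
2: 92
3: 373 -> 963 -> 293 -> 853
4: -
5: 925
6: 896
7: 447
8: -
9: -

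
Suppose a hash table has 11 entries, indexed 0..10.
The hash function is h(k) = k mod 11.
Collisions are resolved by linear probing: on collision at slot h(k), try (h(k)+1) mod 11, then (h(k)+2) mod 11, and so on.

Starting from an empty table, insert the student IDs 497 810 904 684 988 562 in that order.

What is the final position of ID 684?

4

497: h=2 -> slot 2
810: h=7 -> slot 7
904: h=2, probe 2,3 -> slot 3
684: h=2, probe 2,3,4 -> slot 4
988: h=9 -> slot 9
562: h=1 -> slot 1
Table: [-, 562, 497, 904, 684, -, -, 810, -, 988, -]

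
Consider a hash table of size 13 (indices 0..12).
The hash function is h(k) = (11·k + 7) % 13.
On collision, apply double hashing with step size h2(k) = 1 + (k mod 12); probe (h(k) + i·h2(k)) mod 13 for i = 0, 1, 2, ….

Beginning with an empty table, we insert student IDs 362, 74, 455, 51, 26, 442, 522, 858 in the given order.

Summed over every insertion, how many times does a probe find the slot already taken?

362: h=11 → slot 11
74: h=2 → slot 2
455: h=7 → slot 7
51: h=9 → slot 9
26: h=7, h2=3, probe 7,10 → slot 10
442: h=7, h2=11, probe 7,5 → slot 5
522: h=3 → slot 3
858: h=7, h2=7, probe 7,1 → slot 1
Table: [-, 858, 74, 522, -, 442, -, 455, -, 51, 26, 362, -]

3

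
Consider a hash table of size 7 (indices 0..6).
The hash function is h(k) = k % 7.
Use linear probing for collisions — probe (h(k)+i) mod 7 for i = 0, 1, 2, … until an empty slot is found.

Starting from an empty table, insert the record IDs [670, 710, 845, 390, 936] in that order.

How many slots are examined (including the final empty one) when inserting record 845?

2

670 hashes to 5; slot 5 is free → place at 5.
710 hashes to 3; slot 3 is free → place at 3.
845 hashes to 5; 5 taken → place at 6.
390 hashes to 5; 5,6 taken → place at 0.
936 hashes to 5; 5,6,0 taken → place at 1.
Table: [390, 936, _, 710, _, 670, 845]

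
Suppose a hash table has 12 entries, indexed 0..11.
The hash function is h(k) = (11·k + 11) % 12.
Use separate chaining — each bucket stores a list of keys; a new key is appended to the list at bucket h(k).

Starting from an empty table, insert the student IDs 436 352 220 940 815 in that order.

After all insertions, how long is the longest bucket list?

436 → bucket 7
352 → bucket 7 (collision)
220 → bucket 7 (collision)
940 → bucket 7 (collision)
815 → bucket 0
Final buckets:
0: 815
1: —
2: —
3: —
4: —
5: —
6: —
7: 436 -> 352 -> 220 -> 940
8: —
9: —
10: —
11: —

4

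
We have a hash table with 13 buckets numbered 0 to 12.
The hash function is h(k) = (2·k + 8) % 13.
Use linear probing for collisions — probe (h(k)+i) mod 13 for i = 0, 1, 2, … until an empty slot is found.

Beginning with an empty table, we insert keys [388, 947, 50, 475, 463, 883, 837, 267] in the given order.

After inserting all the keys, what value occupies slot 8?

837

Insert 388: h=4, slot 4 empty → index 4.
Insert 947: h=4, slot 4 occupied → index 5.
Insert 50: h=4, slots 4,5 occupied → index 6.
Insert 475: h=9, slot 9 empty → index 9.
Insert 463: h=11, slot 11 empty → index 11.
Insert 883: h=6, slot 6 occupied → index 7.
Insert 837: h=5, slots 5,6,7 occupied → index 8.
Insert 267: h=9, slot 9 occupied → index 10.
Table: [—, —, —, —, 388, 947, 50, 883, 837, 475, 267, 463, —]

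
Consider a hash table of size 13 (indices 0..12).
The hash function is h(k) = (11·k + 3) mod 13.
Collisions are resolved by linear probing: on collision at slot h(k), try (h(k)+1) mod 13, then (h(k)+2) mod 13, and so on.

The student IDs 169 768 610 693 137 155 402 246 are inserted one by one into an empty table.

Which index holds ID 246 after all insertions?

169 hashes to 3; slot 3 is free → place at 3.
768 hashes to 1; slot 1 is free → place at 1.
610 hashes to 5; slot 5 is free → place at 5.
693 hashes to 8; slot 8 is free → place at 8.
137 hashes to 2; slot 2 is free → place at 2.
155 hashes to 5; 5 taken → place at 6.
402 hashes to 5; 5,6 taken → place at 7.
246 hashes to 5; 5,6,7,8 taken → place at 9.
Table: [∅, 768, 137, 169, ∅, 610, 155, 402, 693, 246, ∅, ∅, ∅]

9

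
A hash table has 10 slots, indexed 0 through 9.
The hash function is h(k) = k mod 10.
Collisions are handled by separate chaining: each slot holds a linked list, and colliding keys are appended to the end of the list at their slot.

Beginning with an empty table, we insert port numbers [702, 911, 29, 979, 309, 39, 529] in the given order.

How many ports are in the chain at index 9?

5

Insert 702: h=2, bucket 2 empty → new chain.
Insert 911: h=1, bucket 1 empty → new chain.
Insert 29: h=9, bucket 9 empty → new chain.
Insert 979: h=9, bucket 9 nonempty → append to chain.
Insert 309: h=9, bucket 9 nonempty → append to chain.
Insert 39: h=9, bucket 9 nonempty → append to chain.
Insert 529: h=9, bucket 9 nonempty → append to chain.
Final buckets:
0: _
1: 911
2: 702
3: _
4: _
5: _
6: _
7: _
8: _
9: 29 -> 979 -> 309 -> 39 -> 529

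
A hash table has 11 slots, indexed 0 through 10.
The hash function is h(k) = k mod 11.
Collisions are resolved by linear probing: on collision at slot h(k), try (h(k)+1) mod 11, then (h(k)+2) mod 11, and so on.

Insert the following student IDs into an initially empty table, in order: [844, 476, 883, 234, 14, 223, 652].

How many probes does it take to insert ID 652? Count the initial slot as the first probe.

Insert 844: h=8, slot 8 empty => index 8.
Insert 476: h=3, slot 3 empty => index 3.
Insert 883: h=3, slot 3 occupied => index 4.
Insert 234: h=3, slots 3,4 occupied => index 5.
Insert 14: h=3, slots 3,4,5 occupied => index 6.
Insert 223: h=3, slots 3,4,5,6 occupied => index 7.
Insert 652: h=3, slots 3,4,5,6,7,8 occupied => index 9.
Table: [∅, ∅, ∅, 476, 883, 234, 14, 223, 844, 652, ∅]

7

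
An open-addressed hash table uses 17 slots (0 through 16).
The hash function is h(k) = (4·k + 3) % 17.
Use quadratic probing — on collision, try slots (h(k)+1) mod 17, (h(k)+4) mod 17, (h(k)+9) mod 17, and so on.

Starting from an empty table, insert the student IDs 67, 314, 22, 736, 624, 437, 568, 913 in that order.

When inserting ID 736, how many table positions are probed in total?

2

67: h=16 -> slot 16
314: h=1 -> slot 1
22: h=6 -> slot 6
736: h=6, probe 6,7 -> slot 7
624: h=0 -> slot 0
437: h=0, probe 0,1,4 -> slot 4
568: h=14 -> slot 14
913: h=0, probe 0,1,4,9 -> slot 9
Table: [624, 314, -, -, 437, -, 22, 736, -, 913, -, -, -, -, 568, -, 67]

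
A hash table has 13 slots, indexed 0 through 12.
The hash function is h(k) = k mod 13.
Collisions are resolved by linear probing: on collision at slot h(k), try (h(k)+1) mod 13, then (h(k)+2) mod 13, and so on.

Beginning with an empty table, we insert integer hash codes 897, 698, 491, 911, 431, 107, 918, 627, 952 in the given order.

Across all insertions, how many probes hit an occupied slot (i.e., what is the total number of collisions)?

3

Insert 897: h=0, slot 0 empty → index 0.
Insert 698: h=9, slot 9 empty → index 9.
Insert 491: h=10, slot 10 empty → index 10.
Insert 911: h=1, slot 1 empty → index 1.
Insert 431: h=2, slot 2 empty → index 2.
Insert 107: h=3, slot 3 empty → index 3.
Insert 918: h=8, slot 8 empty → index 8.
Insert 627: h=3, slot 3 occupied → index 4.
Insert 952: h=3, slots 3,4 occupied → index 5.
Table: [897, 911, 431, 107, 627, 952, -, -, 918, 698, 491, -, -]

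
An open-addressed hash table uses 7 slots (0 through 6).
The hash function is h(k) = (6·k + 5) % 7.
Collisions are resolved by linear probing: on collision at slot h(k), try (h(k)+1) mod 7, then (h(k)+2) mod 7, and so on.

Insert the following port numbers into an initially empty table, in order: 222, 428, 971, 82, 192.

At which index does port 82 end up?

2

222 hashes to 0; slot 0 is free => place at 0.
428 hashes to 4; slot 4 is free => place at 4.
971 hashes to 0; 0 taken => place at 1.
82 hashes to 0; 0,1 taken => place at 2.
192 hashes to 2; 2 taken => place at 3.
Table: [222, 971, 82, 192, 428, ., .]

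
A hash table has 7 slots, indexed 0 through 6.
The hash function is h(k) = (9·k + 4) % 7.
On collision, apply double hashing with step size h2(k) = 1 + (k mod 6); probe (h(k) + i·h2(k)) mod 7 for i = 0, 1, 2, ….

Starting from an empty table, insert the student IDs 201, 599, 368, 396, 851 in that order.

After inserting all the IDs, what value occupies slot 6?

201 hashes to 0; slot 0 is free => place at 0.
599 hashes to 5; slot 5 is free => place at 5.
368 hashes to 5, h2=3; 5 taken => place at 1.
396 hashes to 5, h2=1; 5 taken => place at 6.
851 hashes to 5, h2=6; 5 taken => place at 4.
Table: [201, 368, -, -, 851, 599, 396]

396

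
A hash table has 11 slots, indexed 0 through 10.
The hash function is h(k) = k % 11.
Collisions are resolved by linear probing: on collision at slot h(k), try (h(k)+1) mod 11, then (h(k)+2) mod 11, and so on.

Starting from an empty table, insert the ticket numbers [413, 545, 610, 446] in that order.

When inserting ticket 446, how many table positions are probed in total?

413 hashes to 6; slot 6 is free -> place at 6.
545 hashes to 6; 6 taken -> place at 7.
610 hashes to 5; slot 5 is free -> place at 5.
446 hashes to 6; 6,7 taken -> place at 8.
Table: [., ., ., ., ., 610, 413, 545, 446, ., .]

3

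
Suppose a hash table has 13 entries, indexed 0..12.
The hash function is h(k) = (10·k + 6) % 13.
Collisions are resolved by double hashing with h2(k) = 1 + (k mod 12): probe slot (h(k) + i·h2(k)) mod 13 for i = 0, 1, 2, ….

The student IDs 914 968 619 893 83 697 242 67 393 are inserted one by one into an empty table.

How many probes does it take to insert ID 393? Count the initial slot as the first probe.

8

914: h=7 => slot 7
968: h=1 => slot 1
619: h=8 => slot 8
893: h=5 => slot 5
83: h=4 => slot 4
697: h=8, h2=2, probe 8,10 => slot 10
242: h=8, h2=3, probe 8,11 => slot 11
67: h=0 => slot 0
393: h=10, h2=10, probe 10,7,4,1,11,8,5,2 => slot 2
Table: [67, 968, 393, -, 83, 893, -, 914, 619, -, 697, 242, -]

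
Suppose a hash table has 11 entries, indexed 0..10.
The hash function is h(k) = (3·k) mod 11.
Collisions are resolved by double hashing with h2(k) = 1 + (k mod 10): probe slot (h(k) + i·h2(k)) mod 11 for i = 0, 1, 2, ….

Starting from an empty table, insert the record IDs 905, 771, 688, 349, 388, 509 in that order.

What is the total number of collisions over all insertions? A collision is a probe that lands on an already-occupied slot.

905: h=9 → slot 9
771: h=3 → slot 3
688: h=7 → slot 7
349: h=2 → slot 2
388: h=9, h2=9, probe 9,7,5 → slot 5
509: h=9, h2=10, probe 9,8 → slot 8
Table: [∅, ∅, 349, 771, ∅, 388, ∅, 688, 509, 905, ∅]

3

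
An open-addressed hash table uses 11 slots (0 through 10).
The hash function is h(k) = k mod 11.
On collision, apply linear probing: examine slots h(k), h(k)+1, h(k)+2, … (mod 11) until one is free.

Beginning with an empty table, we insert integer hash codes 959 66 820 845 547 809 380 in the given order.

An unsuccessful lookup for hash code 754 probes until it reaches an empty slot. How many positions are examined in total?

Insert 959: h=2, slot 2 empty -> index 2.
Insert 66: h=0, slot 0 empty -> index 0.
Insert 820: h=6, slot 6 empty -> index 6.
Insert 845: h=9, slot 9 empty -> index 9.
Insert 547: h=8, slot 8 empty -> index 8.
Insert 809: h=6, slot 6 occupied -> index 7.
Insert 380: h=6, slots 6,7,8,9 occupied -> index 10.
Table: [66, ∅, 959, ∅, ∅, ∅, 820, 809, 547, 845, 380]
Lookup 754: h=6, probe 6,7,8,9,10,0,1 → slot 1 empty, not found.

7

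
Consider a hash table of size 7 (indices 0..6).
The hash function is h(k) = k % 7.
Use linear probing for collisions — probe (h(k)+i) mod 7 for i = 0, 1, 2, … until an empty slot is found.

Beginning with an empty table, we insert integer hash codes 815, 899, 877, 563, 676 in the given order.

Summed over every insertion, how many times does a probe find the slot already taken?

5

815: h=3 -> slot 3
899: h=3, probe 3,4 -> slot 4
877: h=2 -> slot 2
563: h=3, probe 3,4,5 -> slot 5
676: h=4, probe 4,5,6 -> slot 6
Table: [—, —, 877, 815, 899, 563, 676]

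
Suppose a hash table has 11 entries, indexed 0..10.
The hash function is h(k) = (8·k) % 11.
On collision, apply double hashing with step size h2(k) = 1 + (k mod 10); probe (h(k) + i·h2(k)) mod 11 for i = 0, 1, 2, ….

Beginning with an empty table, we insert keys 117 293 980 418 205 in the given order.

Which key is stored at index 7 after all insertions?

117 hashes to 1; slot 1 is free -> place at 1.
293 hashes to 1, h2=4; 1 taken -> place at 5.
980 hashes to 8; slot 8 is free -> place at 8.
418 hashes to 0; slot 0 is free -> place at 0.
205 hashes to 1, h2=6; 1 taken -> place at 7.
Table: [418, 117, -, -, -, 293, -, 205, 980, -, -]

205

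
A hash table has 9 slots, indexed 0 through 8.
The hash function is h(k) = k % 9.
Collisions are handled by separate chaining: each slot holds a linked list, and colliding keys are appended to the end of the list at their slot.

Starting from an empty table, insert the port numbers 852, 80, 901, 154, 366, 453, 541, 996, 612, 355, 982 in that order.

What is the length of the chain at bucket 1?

4

Insert 852: h=6, bucket 6 empty → new chain.
Insert 80: h=8, bucket 8 empty → new chain.
Insert 901: h=1, bucket 1 empty → new chain.
Insert 154: h=1, bucket 1 nonempty → append to chain.
Insert 366: h=6, bucket 6 nonempty → append to chain.
Insert 453: h=3, bucket 3 empty → new chain.
Insert 541: h=1, bucket 1 nonempty → append to chain.
Insert 996: h=6, bucket 6 nonempty → append to chain.
Insert 612: h=0, bucket 0 empty → new chain.
Insert 355: h=4, bucket 4 empty → new chain.
Insert 982: h=1, bucket 1 nonempty → append to chain.
Final buckets:
0: 612
1: 901 -> 154 -> 541 -> 982
2: -
3: 453
4: 355
5: -
6: 852 -> 366 -> 996
7: -
8: 80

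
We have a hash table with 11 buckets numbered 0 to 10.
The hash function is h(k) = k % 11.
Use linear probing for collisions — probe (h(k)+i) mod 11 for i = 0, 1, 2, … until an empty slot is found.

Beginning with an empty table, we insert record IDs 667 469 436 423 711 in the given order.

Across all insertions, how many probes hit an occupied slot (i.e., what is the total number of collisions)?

6

667 hashes to 7; slot 7 is free => place at 7.
469 hashes to 7; 7 taken => place at 8.
436 hashes to 7; 7,8 taken => place at 9.
423 hashes to 5; slot 5 is free => place at 5.
711 hashes to 7; 7,8,9 taken => place at 10.
Table: [—, —, —, —, —, 423, —, 667, 469, 436, 711]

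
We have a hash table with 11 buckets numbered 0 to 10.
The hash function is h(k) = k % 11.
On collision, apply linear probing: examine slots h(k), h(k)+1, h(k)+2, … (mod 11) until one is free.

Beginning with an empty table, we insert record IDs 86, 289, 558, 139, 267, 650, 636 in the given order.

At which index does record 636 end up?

10

86: h=9 => slot 9
289: h=3 => slot 3
558: h=8 => slot 8
139: h=7 => slot 7
267: h=3, probe 3,4 => slot 4
650: h=1 => slot 1
636: h=9, probe 9,10 => slot 10
Table: [., 650, ., 289, 267, ., ., 139, 558, 86, 636]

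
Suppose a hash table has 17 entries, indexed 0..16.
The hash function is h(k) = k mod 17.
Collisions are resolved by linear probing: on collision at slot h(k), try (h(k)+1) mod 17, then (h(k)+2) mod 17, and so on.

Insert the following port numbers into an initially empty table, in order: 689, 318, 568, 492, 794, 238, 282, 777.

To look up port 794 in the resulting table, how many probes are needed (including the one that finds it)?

Insert 689: h=9, slot 9 empty => index 9.
Insert 318: h=12, slot 12 empty => index 12.
Insert 568: h=7, slot 7 empty => index 7.
Insert 492: h=16, slot 16 empty => index 16.
Insert 794: h=12, slot 12 occupied => index 13.
Insert 238: h=0, slot 0 empty => index 0.
Insert 282: h=10, slot 10 empty => index 10.
Insert 777: h=12, slots 12,13 occupied => index 14.
Table: [238, ∅, ∅, ∅, ∅, ∅, ∅, 568, ∅, 689, 282, ∅, 318, 794, 777, ∅, 492]
Lookup 794: h=12, probe 12,13 → found at 13.

2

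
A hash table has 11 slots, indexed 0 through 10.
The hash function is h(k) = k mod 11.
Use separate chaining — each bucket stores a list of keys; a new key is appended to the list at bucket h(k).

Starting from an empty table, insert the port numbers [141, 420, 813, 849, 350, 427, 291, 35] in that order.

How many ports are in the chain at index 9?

3

Insert 141: h=9, bucket 9 empty -> new chain.
Insert 420: h=2, bucket 2 empty -> new chain.
Insert 813: h=10, bucket 10 empty -> new chain.
Insert 849: h=2, bucket 2 nonempty -> append to chain.
Insert 350: h=9, bucket 9 nonempty -> append to chain.
Insert 427: h=9, bucket 9 nonempty -> append to chain.
Insert 291: h=5, bucket 5 empty -> new chain.
Insert 35: h=2, bucket 2 nonempty -> append to chain.
Final buckets:
0: ∅
1: ∅
2: 420 -> 849 -> 35
3: ∅
4: ∅
5: 291
6: ∅
7: ∅
8: ∅
9: 141 -> 350 -> 427
10: 813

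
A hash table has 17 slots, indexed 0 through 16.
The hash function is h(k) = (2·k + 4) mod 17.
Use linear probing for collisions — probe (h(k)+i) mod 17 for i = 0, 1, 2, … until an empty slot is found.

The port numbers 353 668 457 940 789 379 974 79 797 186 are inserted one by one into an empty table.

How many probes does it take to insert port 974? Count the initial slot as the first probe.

6

Insert 353: h=13, slot 13 empty => index 13.
Insert 668: h=14, slot 14 empty => index 14.
Insert 457: h=0, slot 0 empty => index 0.
Insert 940: h=14, slot 14 occupied => index 15.
Insert 789: h=1, slot 1 empty => index 1.
Insert 379: h=14, slots 14,15 occupied => index 16.
Insert 974: h=14, slots 14,15,16,0,1 occupied => index 2.
Insert 79: h=9, slot 9 empty => index 9.
Insert 797: h=0, slots 0,1,2 occupied => index 3.
Insert 186: h=2, slots 2,3 occupied => index 4.
Table: [457, 789, 974, 797, 186, —, —, —, —, 79, —, —, —, 353, 668, 940, 379]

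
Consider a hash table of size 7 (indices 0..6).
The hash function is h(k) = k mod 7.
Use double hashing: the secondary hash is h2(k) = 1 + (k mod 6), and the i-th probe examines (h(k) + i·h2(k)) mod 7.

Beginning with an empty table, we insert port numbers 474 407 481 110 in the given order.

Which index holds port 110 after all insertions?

4

474 hashes to 5; slot 5 is free => place at 5.
407 hashes to 1; slot 1 is free => place at 1.
481 hashes to 5, h2=2; 5 taken => place at 0.
110 hashes to 5, h2=3; 5,1 taken => place at 4.
Table: [481, 407, -, -, 110, 474, -]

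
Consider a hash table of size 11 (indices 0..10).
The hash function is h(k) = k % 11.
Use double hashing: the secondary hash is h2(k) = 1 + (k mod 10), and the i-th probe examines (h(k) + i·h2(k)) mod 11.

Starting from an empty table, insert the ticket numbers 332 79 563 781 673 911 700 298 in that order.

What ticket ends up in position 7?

Insert 332: h=2, slot 2 empty → index 2.
Insert 79: h=2, h2=10, slot 2 occupied → index 1.
Insert 563: h=2, h2=4, slot 2 occupied → index 6.
Insert 781: h=0, slot 0 empty → index 0.
Insert 673: h=2, h2=4, slots 2,6 occupied → index 10.
Insert 911: h=9, slot 9 empty → index 9.
Insert 700: h=7, slot 7 empty → index 7.
Insert 298: h=1, h2=9, slots 1,10 occupied → index 8.
Table: [781, 79, 332, _, _, _, 563, 700, 298, 911, 673]

700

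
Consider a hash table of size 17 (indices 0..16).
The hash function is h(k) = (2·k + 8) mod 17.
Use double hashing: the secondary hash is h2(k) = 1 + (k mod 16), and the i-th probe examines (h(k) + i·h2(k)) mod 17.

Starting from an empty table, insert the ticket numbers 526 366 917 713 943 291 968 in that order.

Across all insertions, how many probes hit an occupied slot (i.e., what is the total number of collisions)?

Insert 526: h=6, slot 6 empty => index 6.
Insert 366: h=9, slot 9 empty => index 9.
Insert 917: h=6, h2=6, slot 6 occupied => index 12.
Insert 713: h=6, h2=10, slot 6 occupied => index 16.
Insert 943: h=7, slot 7 empty => index 7.
Insert 291: h=12, h2=4, slots 12,16 occupied => index 3.
Insert 968: h=6, h2=9, slot 6 occupied => index 15.
Table: [-, -, -, 291, -, -, 526, 943, -, 366, -, -, 917, -, -, 968, 713]

5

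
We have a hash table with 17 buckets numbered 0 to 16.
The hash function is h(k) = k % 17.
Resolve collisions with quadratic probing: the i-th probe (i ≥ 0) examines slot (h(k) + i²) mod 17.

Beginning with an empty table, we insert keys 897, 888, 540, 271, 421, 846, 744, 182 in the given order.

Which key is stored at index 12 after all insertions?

744

897: h=13 => slot 13
888: h=4 => slot 4
540: h=13, probe 13,14 => slot 14
271: h=16 => slot 16
421: h=13, probe 13,14,0 => slot 0
846: h=13, probe 13,14,0,5 => slot 5
744: h=13, probe 13,14,0,5,12 => slot 12
182: h=12, probe 12,13,16,4,11 => slot 11
Table: [421, ∅, ∅, ∅, 888, 846, ∅, ∅, ∅, ∅, ∅, 182, 744, 897, 540, ∅, 271]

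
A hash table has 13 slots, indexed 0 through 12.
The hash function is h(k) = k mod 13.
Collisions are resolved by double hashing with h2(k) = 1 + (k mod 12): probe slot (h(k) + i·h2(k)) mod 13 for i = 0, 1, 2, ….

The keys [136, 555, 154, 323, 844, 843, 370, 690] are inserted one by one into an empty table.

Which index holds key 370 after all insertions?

4

Insert 136: h=6, slot 6 empty => index 6.
Insert 555: h=9, slot 9 empty => index 9.
Insert 154: h=11, slot 11 empty => index 11.
Insert 323: h=11, h2=12, slot 11 occupied => index 10.
Insert 844: h=12, slot 12 empty => index 12.
Insert 843: h=11, h2=4, slot 11 occupied => index 2.
Insert 370: h=6, h2=11, slot 6 occupied => index 4.
Insert 690: h=1, slot 1 empty => index 1.
Table: [-, 690, 843, -, 370, -, 136, -, -, 555, 323, 154, 844]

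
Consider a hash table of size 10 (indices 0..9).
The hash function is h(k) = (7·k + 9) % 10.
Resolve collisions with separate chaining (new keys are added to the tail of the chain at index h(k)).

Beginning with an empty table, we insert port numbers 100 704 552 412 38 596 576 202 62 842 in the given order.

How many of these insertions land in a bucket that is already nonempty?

Insert 100: h=9, bucket 9 empty -> new chain.
Insert 704: h=7, bucket 7 empty -> new chain.
Insert 552: h=3, bucket 3 empty -> new chain.
Insert 412: h=3, bucket 3 nonempty -> append to chain.
Insert 38: h=5, bucket 5 empty -> new chain.
Insert 596: h=1, bucket 1 empty -> new chain.
Insert 576: h=1, bucket 1 nonempty -> append to chain.
Insert 202: h=3, bucket 3 nonempty -> append to chain.
Insert 62: h=3, bucket 3 nonempty -> append to chain.
Insert 842: h=3, bucket 3 nonempty -> append to chain.
Final buckets:
0: ∅
1: 596 -> 576
2: ∅
3: 552 -> 412 -> 202 -> 62 -> 842
4: ∅
5: 38
6: ∅
7: 704
8: ∅
9: 100

5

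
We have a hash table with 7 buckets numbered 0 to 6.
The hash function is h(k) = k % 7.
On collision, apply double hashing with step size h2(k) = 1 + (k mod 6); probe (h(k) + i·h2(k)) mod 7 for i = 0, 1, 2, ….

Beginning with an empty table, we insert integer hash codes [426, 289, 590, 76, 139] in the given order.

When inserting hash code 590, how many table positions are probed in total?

2

426: h=6 -> slot 6
289: h=2 -> slot 2
590: h=2, h2=3, probe 2,5 -> slot 5
76: h=6, h2=5, probe 6,4 -> slot 4
139: h=6, h2=2, probe 6,1 -> slot 1
Table: [., 139, 289, ., 76, 590, 426]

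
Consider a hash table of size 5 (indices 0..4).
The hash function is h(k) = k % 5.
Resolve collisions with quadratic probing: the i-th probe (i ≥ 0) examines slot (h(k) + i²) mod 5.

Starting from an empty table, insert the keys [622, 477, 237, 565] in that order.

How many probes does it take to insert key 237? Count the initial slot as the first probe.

622 hashes to 2; slot 2 is free → place at 2.
477 hashes to 2; 2 taken → place at 3.
237 hashes to 2; 2,3 taken → place at 1.
565 hashes to 0; slot 0 is free → place at 0.
Table: [565, 237, 622, 477, —]

3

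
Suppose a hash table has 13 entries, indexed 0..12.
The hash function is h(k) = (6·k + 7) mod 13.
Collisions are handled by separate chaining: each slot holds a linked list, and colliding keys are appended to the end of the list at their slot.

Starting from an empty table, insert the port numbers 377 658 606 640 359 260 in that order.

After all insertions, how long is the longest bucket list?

Insert 377: h=7, bucket 7 empty → new chain.
Insert 658: h=3, bucket 3 empty → new chain.
Insert 606: h=3, bucket 3 nonempty → append to chain.
Insert 640: h=12, bucket 12 empty → new chain.
Insert 359: h=3, bucket 3 nonempty → append to chain.
Insert 260: h=7, bucket 7 nonempty → append to chain.
Final buckets:
0: —
1: —
2: —
3: 658 -> 606 -> 359
4: —
5: —
6: —
7: 377 -> 260
8: —
9: —
10: —
11: —
12: 640

3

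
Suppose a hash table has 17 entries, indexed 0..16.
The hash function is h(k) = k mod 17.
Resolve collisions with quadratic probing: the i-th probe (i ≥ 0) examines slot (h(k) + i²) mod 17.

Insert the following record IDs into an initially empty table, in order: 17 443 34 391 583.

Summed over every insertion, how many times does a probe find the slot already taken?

17 hashes to 0; slot 0 is free => place at 0.
443 hashes to 1; slot 1 is free => place at 1.
34 hashes to 0; 0,1 taken => place at 4.
391 hashes to 0; 0,1,4 taken => place at 9.
583 hashes to 5; slot 5 is free => place at 5.
Table: [17, 443, ∅, ∅, 34, 583, ∅, ∅, ∅, 391, ∅, ∅, ∅, ∅, ∅, ∅, ∅]

5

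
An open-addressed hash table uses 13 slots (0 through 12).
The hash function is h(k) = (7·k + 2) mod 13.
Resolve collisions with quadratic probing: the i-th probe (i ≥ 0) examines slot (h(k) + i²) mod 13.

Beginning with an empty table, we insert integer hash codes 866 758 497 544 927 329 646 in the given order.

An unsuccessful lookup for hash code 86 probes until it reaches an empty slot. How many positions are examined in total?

Insert 866: h=6, slot 6 empty -> index 6.
Insert 758: h=4, slot 4 empty -> index 4.
Insert 497: h=10, slot 10 empty -> index 10.
Insert 544: h=1, slot 1 empty -> index 1.
Insert 927: h=4, slot 4 occupied -> index 5.
Insert 329: h=4, slots 4,5 occupied -> index 8.
Insert 646: h=0, slot 0 empty -> index 0.
Table: [646, 544, —, —, 758, 927, 866, —, 329, —, 497, —, —]
Lookup 86: h=6, probe 6,7 → slot 7 empty, not found.

2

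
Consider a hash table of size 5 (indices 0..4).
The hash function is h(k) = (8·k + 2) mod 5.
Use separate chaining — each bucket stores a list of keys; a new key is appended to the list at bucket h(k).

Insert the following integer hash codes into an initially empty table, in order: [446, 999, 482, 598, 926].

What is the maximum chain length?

2

Insert 446: h=0, bucket 0 empty → new chain.
Insert 999: h=4, bucket 4 empty → new chain.
Insert 482: h=3, bucket 3 empty → new chain.
Insert 598: h=1, bucket 1 empty → new chain.
Insert 926: h=0, bucket 0 nonempty → append to chain.
Final buckets:
0: 446 -> 926
1: 598
2: _
3: 482
4: 999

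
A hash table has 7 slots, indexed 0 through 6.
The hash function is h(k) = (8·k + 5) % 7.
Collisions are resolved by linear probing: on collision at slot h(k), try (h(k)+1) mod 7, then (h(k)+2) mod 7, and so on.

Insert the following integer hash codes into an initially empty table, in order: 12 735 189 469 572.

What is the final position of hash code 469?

12 hashes to 3; slot 3 is free => place at 3.
735 hashes to 5; slot 5 is free => place at 5.
189 hashes to 5; 5 taken => place at 6.
469 hashes to 5; 5,6 taken => place at 0.
572 hashes to 3; 3 taken => place at 4.
Table: [469, ., ., 12, 572, 735, 189]

0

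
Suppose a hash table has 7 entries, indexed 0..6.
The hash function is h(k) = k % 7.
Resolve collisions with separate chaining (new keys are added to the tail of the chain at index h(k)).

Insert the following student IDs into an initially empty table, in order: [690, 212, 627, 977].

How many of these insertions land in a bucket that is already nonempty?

2

690 -> bucket 4
212 -> bucket 2
627 -> bucket 4 (collision)
977 -> bucket 4 (collision)
Final buckets:
0: .
1: .
2: 212
3: .
4: 690 -> 627 -> 977
5: .
6: .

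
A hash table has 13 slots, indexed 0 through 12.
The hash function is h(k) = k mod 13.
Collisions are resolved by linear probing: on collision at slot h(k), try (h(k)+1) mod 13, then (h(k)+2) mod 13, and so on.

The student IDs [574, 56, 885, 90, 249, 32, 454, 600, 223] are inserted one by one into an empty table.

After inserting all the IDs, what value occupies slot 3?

249

Insert 574: h=2, slot 2 empty => index 2.
Insert 56: h=4, slot 4 empty => index 4.
Insert 885: h=1, slot 1 empty => index 1.
Insert 90: h=12, slot 12 empty => index 12.
Insert 249: h=2, slot 2 occupied => index 3.
Insert 32: h=6, slot 6 empty => index 6.
Insert 454: h=12, slot 12 occupied => index 0.
Insert 600: h=2, slots 2,3,4 occupied => index 5.
Insert 223: h=2, slots 2,3,4,5,6 occupied => index 7.
Table: [454, 885, 574, 249, 56, 600, 32, 223, ∅, ∅, ∅, ∅, 90]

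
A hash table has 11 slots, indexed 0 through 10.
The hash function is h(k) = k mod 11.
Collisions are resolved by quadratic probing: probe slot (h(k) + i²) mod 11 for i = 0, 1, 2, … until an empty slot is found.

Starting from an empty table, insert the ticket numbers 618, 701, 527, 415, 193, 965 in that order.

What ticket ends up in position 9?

618 hashes to 2; slot 2 is free → place at 2.
701 hashes to 8; slot 8 is free → place at 8.
527 hashes to 10; slot 10 is free → place at 10.
415 hashes to 8; 8 taken → place at 9.
193 hashes to 6; slot 6 is free → place at 6.
965 hashes to 8; 8,9 taken → place at 1.
Table: [∅, 965, 618, ∅, ∅, ∅, 193, ∅, 701, 415, 527]

415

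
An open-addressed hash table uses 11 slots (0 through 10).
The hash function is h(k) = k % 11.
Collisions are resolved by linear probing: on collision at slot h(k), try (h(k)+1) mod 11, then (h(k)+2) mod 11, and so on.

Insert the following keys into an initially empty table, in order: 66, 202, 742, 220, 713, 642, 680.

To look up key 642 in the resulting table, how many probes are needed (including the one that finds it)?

3

66 hashes to 0; slot 0 is free => place at 0.
202 hashes to 4; slot 4 is free => place at 4.
742 hashes to 5; slot 5 is free => place at 5.
220 hashes to 0; 0 taken => place at 1.
713 hashes to 9; slot 9 is free => place at 9.
642 hashes to 4; 4,5 taken => place at 6.
680 hashes to 9; 9 taken => place at 10.
Table: [66, 220, —, —, 202, 742, 642, —, —, 713, 680]
Lookup 642: h=4, probe 4,5,6 → found at 6.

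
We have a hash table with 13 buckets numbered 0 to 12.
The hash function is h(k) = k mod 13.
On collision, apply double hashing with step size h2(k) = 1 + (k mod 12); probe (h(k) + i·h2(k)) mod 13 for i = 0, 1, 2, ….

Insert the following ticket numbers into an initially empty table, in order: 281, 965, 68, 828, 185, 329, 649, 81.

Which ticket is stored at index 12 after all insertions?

Insert 281: h=8, slot 8 empty => index 8.
Insert 965: h=3, slot 3 empty => index 3.
Insert 68: h=3, h2=9, slot 3 occupied => index 12.
Insert 828: h=9, slot 9 empty => index 9.
Insert 185: h=3, h2=6, slots 3,9 occupied => index 2.
Insert 329: h=4, slot 4 empty => index 4.
Insert 649: h=12, h2=2, slot 12 occupied => index 1.
Insert 81: h=3, h2=10, slot 3 occupied => index 0.
Table: [81, 649, 185, 965, 329, ∅, ∅, ∅, 281, 828, ∅, ∅, 68]

68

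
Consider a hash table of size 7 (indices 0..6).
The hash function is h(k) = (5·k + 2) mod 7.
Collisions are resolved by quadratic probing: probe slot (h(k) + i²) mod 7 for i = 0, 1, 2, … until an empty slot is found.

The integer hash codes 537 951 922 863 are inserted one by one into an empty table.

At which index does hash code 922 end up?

537: h=6 → slot 6
951: h=4 → slot 4
922: h=6, probe 6,0 → slot 0
863: h=5 → slot 5
Table: [922, -, -, -, 951, 863, 537]

0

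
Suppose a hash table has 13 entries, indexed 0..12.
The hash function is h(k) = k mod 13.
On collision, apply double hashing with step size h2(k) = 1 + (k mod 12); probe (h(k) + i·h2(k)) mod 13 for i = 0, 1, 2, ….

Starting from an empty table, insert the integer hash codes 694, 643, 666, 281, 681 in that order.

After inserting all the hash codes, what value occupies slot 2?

681

694 hashes to 5; slot 5 is free → place at 5.
643 hashes to 6; slot 6 is free → place at 6.
666 hashes to 3; slot 3 is free → place at 3.
281 hashes to 8; slot 8 is free → place at 8.
681 hashes to 5, h2=10; 5 taken → place at 2.
Table: [∅, ∅, 681, 666, ∅, 694, 643, ∅, 281, ∅, ∅, ∅, ∅]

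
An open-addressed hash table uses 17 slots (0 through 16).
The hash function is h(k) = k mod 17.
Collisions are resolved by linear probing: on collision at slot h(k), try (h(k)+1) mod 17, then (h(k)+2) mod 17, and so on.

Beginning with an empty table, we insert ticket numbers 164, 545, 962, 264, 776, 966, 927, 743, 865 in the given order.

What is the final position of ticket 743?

15

164 hashes to 11; slot 11 is free → place at 11.
545 hashes to 1; slot 1 is free → place at 1.
962 hashes to 10; slot 10 is free → place at 10.
264 hashes to 9; slot 9 is free → place at 9.
776 hashes to 11; 11 taken → place at 12.
966 hashes to 14; slot 14 is free → place at 14.
927 hashes to 9; 9,10,11,12 taken → place at 13.
743 hashes to 12; 12,13,14 taken → place at 15.
865 hashes to 15; 15 taken → place at 16.
Table: [., 545, ., ., ., ., ., ., ., 264, 962, 164, 776, 927, 966, 743, 865]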